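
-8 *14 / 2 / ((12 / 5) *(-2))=35/3 = 11.67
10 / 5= 2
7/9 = 0.78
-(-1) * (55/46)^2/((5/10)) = 2.86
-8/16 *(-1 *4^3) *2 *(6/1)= 384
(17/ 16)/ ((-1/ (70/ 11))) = -595/88 = -6.76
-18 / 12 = -3/2 = -1.50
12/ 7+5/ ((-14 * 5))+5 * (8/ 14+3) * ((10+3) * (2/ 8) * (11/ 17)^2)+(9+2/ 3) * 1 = 864425/24276 = 35.61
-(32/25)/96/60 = -1/4500 = 0.00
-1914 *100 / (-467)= 191400/467 = 409.85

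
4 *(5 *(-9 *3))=-540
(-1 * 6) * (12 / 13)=-72/13 = -5.54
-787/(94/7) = -5509/94 = -58.61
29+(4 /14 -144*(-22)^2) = -487667/7 = -69666.71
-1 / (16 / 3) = -3/16 = -0.19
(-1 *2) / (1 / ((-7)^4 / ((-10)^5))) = 2401/50000 = 0.05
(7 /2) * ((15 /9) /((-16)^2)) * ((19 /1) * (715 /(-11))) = -43225/1536 = -28.14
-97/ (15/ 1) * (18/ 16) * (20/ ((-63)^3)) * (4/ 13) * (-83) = -16102/1083537 = -0.01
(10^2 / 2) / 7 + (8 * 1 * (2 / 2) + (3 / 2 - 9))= 107/14 = 7.64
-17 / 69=-0.25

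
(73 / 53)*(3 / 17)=219/901 = 0.24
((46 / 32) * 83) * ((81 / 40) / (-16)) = -15.10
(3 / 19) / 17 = 3/323 = 0.01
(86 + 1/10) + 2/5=173/2 = 86.50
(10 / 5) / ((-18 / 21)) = -7/3 = -2.33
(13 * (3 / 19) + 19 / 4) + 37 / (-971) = 499195/73796 = 6.76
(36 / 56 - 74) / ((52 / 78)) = -3081/28 = -110.04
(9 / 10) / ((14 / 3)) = 27/140 = 0.19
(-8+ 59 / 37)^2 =56169/1369 = 41.03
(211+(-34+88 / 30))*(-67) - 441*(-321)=1942582/15 = 129505.47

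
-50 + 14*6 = 34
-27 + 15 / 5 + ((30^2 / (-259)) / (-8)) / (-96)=-397899/16576 = -24.00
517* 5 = 2585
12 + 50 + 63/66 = 1385/22 = 62.95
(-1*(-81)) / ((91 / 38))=3078/91 = 33.82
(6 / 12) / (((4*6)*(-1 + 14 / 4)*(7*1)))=1/840 = 0.00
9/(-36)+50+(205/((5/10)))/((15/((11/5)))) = 6593/60 = 109.88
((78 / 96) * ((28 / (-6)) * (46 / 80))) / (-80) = 2093/76800 = 0.03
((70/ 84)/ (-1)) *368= -920/3 = -306.67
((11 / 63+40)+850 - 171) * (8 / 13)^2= 2899712/10647 = 272.35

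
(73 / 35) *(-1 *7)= -73/5 = -14.60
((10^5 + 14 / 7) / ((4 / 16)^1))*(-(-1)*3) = 1200024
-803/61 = -13.16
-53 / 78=-0.68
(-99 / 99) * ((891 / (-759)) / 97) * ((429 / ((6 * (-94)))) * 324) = -312741/104857 = -2.98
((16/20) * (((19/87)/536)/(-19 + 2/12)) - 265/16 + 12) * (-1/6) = 0.76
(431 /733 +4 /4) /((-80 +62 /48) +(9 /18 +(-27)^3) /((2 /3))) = -27936/520766447 = 0.00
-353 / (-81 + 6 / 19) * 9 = 20121/511 = 39.38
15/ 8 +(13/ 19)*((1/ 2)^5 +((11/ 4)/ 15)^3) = 7800053/4104000 = 1.90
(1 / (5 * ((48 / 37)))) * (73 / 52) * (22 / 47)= 29711/293280 = 0.10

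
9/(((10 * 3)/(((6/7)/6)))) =0.04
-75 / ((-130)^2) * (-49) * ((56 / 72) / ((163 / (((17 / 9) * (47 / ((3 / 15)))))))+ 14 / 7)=0.90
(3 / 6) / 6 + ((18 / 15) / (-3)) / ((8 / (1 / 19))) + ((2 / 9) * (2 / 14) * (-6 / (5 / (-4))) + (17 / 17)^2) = 164/133 = 1.23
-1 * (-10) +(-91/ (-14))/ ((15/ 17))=521/30 = 17.37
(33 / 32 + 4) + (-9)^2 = 2753/32 = 86.03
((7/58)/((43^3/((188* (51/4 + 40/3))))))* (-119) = -12254263/13834218 = -0.89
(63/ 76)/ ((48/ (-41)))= -861/1216 = -0.71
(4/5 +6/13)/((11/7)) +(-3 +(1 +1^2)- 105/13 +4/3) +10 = 6562/2145 = 3.06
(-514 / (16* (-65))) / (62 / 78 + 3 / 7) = 5397/13360 = 0.40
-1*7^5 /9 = -16807/9 = -1867.44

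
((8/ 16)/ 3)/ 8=1/48 = 0.02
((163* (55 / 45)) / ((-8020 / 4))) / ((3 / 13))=-23309/54135 = -0.43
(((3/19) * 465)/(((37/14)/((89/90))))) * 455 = 8787415/703 = 12499.88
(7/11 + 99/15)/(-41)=-398/2255 = -0.18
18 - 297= -279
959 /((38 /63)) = 1589.92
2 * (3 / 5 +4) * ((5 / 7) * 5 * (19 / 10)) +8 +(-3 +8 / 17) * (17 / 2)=685/14 = 48.93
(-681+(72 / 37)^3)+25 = -32855120/50653 = -648.63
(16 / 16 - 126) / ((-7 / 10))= 1250/7 = 178.57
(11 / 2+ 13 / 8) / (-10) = -57/80 = -0.71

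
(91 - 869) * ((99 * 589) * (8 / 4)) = -90731916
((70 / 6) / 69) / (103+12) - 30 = -142823/4761 = -30.00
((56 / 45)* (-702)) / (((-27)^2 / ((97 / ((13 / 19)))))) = -206416/1215 = -169.89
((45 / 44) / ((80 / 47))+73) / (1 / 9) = 466335/704 = 662.41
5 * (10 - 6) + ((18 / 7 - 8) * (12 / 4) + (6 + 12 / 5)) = 424/35 = 12.11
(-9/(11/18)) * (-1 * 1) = 162/11 = 14.73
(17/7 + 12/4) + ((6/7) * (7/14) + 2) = 55/7 = 7.86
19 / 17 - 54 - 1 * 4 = -967/17 = -56.88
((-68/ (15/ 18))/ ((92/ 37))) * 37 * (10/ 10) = -1214.24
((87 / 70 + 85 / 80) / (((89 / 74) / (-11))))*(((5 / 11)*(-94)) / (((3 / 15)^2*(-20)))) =-11225245/9968 = -1126.13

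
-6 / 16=-3/8 = -0.38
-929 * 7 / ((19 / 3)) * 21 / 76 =-283.72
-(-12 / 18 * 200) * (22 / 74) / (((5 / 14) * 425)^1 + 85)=12320/73593 = 0.17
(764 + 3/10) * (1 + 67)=259862/5 = 51972.40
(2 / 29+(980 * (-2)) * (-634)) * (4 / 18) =72073124/261 = 276142.24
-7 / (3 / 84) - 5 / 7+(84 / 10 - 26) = -7501/35 = -214.31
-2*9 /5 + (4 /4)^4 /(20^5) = -11519999/3200000 = -3.60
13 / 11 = 1.18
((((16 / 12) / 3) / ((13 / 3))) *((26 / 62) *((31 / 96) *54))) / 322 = 3/1288 = 0.00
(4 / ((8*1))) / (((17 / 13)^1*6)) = 13/204 = 0.06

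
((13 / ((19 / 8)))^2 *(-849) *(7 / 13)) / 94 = -2472288/16967 = -145.71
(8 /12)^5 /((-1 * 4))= -8/243 = -0.03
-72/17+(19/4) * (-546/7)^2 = 491211/17 = 28894.76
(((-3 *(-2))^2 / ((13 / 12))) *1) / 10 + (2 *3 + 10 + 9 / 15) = 259/13 = 19.92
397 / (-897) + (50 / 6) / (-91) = -86/161 = -0.53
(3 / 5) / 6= 0.10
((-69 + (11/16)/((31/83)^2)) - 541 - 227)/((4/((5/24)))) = -63969665/1476096 = -43.34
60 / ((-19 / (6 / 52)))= -90/247 = -0.36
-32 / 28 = -8/7 = -1.14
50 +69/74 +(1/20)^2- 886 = -12358963/14800 = -835.07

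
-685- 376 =-1061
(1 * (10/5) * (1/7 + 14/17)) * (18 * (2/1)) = 8280/119 = 69.58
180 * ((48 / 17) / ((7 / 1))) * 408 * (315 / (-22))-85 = -4666535/11 = -424230.45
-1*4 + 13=9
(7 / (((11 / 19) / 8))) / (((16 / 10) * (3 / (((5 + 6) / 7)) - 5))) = -665/34 = -19.56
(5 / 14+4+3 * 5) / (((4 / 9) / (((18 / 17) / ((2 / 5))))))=109755/952 = 115.29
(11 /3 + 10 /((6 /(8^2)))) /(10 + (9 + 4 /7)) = 2317/411 = 5.64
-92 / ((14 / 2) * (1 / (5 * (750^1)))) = -49285.71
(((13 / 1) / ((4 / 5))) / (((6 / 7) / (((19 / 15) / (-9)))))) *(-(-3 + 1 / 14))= -10127/1296 = -7.81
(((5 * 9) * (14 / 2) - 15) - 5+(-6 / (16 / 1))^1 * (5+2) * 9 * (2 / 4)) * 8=4531/2 = 2265.50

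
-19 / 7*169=-3211/7 = -458.71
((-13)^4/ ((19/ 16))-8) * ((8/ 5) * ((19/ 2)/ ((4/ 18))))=1644566.40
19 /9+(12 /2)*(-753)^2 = 30618505/9 = 3402056.11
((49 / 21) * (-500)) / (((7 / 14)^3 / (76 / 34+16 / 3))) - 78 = -10819934/153 = -70718.52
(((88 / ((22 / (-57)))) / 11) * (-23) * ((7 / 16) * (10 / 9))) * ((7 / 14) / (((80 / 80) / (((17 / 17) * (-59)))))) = -902405/132 = -6836.40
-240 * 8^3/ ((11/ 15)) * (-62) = 114278400/11 = 10388945.45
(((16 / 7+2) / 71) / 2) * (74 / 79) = 1110/39263 = 0.03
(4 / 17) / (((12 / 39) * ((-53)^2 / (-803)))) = -10439/47753 = -0.22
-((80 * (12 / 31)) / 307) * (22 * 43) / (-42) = 151360/66619 = 2.27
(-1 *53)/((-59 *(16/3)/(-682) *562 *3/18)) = -162657/132632 = -1.23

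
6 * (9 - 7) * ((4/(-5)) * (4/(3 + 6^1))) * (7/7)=-64/15 = -4.27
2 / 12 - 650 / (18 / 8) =-5197/18 = -288.72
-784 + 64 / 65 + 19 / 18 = -914893/1170 = -781.96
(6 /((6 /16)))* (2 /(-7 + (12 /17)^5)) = -45435424/9690167 = -4.69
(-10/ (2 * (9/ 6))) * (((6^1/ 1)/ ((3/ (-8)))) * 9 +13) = 1310/3 = 436.67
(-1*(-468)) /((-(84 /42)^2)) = -117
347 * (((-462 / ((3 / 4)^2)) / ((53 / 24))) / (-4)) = 1710016/53 = 32264.45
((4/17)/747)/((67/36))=16/94537 = 0.00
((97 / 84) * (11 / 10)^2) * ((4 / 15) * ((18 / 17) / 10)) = 11737/297500 = 0.04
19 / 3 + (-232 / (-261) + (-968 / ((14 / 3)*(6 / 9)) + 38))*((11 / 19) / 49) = 182797/58653 = 3.12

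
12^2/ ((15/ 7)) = 336/5 = 67.20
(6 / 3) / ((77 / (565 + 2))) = 162/11 = 14.73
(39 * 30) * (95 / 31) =111150/31 = 3585.48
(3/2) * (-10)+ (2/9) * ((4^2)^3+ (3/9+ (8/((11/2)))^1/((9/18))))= 266095/297 = 895.94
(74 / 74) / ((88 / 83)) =83/88 = 0.94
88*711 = 62568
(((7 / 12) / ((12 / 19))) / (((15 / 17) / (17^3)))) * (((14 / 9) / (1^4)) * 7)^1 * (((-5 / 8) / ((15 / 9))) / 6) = -544306357/155520 = -3499.91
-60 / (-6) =10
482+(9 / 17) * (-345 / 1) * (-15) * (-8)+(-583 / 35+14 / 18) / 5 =-574024484/26775 = -21438.82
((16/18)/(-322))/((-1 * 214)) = 2/155043 = 0.00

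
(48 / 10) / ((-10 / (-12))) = 5.76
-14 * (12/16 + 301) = -8449/2 = -4224.50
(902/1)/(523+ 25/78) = 70356/40819 = 1.72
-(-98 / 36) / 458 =49/8244 = 0.01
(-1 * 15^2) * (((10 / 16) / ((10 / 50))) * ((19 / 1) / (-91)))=106875/728 = 146.81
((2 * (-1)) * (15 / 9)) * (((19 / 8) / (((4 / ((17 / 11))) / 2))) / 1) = -1615/264 = -6.12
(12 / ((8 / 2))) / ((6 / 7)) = 7/2 = 3.50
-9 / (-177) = 3/59 = 0.05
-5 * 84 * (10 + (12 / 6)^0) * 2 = -9240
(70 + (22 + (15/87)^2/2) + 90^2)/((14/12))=41336907/5887 = 7021.73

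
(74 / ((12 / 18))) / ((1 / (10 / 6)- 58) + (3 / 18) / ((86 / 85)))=-7740/3991 = -1.94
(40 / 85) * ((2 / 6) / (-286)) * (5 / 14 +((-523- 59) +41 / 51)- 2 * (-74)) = 618094/2603601 = 0.24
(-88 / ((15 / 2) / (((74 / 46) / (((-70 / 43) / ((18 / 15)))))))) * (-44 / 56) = -1540088/140875 = -10.93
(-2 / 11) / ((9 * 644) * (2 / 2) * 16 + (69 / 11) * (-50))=-1/508323 = 0.00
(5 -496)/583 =-491/583 = -0.84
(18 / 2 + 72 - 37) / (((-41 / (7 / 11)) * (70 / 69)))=-138/205 = -0.67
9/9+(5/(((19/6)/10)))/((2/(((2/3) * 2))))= 219/19 = 11.53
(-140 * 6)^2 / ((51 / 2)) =470400/17 = 27670.59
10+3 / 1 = 13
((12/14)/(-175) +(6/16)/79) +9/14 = 497583/774200 = 0.64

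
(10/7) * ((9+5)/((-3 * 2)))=-10/3 = -3.33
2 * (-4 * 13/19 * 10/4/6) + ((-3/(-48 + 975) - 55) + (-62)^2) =22231810/5871 = 3786.72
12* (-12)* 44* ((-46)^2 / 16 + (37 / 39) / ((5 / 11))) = -55325424/65 = -851160.37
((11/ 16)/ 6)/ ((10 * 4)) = 11/3840 = 0.00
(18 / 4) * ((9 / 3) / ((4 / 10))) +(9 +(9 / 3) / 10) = 861/20 = 43.05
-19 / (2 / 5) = -95/2 = -47.50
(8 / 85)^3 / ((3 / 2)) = 1024/1842375 = 0.00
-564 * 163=-91932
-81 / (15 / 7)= -189/5 = -37.80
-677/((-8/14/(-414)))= -980973/2 = -490486.50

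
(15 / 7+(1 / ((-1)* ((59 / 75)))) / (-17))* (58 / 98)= 451530/344029 = 1.31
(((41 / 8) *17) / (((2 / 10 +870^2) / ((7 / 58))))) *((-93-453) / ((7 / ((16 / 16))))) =-135915/125429176 = 0.00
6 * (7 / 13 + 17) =1368/13 = 105.23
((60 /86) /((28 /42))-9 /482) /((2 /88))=468666/10363 = 45.22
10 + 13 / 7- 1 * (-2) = 97/7 = 13.86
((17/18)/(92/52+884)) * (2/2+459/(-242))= -6851/7165620 = 0.00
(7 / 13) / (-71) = -7/923 = -0.01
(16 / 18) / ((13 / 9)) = 8/13 = 0.62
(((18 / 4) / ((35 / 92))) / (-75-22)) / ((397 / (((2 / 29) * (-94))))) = 77832/39086635 = 0.00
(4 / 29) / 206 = 2/2987 = 0.00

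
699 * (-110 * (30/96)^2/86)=-961125/11008 = -87.31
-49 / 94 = -0.52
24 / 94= 12/47 = 0.26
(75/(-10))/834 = -5/556 = -0.01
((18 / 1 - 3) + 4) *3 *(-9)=-513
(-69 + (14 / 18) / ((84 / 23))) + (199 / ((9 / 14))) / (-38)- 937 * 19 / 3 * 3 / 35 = -585.59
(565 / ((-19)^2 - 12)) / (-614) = -565/214286 = 0.00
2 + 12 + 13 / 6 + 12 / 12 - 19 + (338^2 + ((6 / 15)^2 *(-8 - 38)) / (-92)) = 17136337/150 = 114242.25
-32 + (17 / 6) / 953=-182959/5718 = -32.00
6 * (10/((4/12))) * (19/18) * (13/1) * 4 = 9880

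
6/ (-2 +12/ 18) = -9/2 = -4.50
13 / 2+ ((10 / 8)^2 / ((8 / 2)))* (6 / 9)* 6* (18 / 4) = 433/32 = 13.53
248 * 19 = 4712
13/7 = 1.86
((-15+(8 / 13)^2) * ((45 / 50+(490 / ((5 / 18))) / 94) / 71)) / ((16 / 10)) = -1756881/694096 = -2.53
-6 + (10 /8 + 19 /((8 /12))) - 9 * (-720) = 6503.75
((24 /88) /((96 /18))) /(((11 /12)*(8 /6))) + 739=1430785/1936 = 739.04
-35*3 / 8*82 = -4305/4 = -1076.25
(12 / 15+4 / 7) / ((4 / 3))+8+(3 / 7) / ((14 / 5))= 9.18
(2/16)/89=1/712 = 0.00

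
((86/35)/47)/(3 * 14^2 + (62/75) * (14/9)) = 5805/65432836 = 0.00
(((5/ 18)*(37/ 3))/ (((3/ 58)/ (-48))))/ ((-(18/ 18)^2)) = 85840/27 = 3179.26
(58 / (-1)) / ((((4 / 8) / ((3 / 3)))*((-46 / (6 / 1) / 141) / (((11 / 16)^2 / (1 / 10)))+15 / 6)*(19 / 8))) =-474978240/24200053 = -19.63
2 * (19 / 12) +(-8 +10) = 31/6 = 5.17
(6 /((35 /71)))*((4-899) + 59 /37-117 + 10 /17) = -54116910/4403 = -12290.92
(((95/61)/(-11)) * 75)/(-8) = 7125/5368 = 1.33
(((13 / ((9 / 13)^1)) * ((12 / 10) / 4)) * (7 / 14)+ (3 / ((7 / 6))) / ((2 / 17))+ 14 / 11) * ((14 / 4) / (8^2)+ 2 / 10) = 19539299/2956800 = 6.61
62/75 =0.83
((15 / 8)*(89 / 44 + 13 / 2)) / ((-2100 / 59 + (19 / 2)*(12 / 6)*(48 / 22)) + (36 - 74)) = -331875/667456 = -0.50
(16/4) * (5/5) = 4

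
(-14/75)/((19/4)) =-56/1425 = -0.04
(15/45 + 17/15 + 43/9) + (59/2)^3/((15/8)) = 616418/45 = 13698.18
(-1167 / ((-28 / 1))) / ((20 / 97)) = 113199/560 = 202.14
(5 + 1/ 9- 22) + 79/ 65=-9169/585 = -15.67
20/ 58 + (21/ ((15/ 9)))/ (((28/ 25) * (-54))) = 95/696 = 0.14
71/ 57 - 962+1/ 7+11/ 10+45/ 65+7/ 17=-845114111/881790 = -958.41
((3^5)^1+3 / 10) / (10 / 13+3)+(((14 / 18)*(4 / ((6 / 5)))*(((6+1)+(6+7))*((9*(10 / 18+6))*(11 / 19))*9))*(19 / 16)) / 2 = 28015649/2940 = 9529.13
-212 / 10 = -106/5 = -21.20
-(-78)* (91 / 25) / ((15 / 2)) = 37.86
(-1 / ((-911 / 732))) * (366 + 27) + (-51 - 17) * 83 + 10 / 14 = -33973501/6377 = -5327.51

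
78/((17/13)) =1014/17 = 59.65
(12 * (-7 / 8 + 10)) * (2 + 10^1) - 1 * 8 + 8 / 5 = 6538/5 = 1307.60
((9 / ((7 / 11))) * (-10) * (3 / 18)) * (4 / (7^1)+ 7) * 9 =-78705/49 = -1606.22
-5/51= -0.10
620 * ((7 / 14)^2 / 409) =155/409 = 0.38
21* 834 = 17514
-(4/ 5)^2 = -16/25 = -0.64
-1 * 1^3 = -1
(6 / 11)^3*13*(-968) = -22464/11 = -2042.18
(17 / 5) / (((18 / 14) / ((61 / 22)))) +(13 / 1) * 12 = 161699/990 = 163.33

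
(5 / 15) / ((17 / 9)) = 3/17 = 0.18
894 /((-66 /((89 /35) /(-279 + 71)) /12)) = 39783/20020 = 1.99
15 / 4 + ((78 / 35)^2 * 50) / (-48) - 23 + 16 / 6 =-12793/588 = -21.76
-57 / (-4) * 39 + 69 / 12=1123/2 = 561.50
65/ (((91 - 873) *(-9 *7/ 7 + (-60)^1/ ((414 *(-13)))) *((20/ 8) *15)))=169/685355 = 0.00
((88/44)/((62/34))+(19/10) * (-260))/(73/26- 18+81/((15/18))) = -1986400/330491 = -6.01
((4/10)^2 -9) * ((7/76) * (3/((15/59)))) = -91273/9500 = -9.61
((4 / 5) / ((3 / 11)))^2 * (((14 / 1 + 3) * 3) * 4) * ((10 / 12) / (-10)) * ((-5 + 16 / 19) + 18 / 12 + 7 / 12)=3891844/12825 = 303.46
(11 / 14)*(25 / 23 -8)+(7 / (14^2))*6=-120/23 = -5.22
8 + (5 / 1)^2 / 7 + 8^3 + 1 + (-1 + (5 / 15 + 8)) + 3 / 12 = 44701/84 = 532.15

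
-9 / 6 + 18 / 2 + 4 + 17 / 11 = 287/22 = 13.05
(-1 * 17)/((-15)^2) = -17/225 = -0.08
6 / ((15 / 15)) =6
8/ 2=4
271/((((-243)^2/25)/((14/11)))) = 94850/649539 = 0.15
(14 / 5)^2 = 7.84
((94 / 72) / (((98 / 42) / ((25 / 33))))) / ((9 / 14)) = 1175/1782 = 0.66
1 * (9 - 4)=5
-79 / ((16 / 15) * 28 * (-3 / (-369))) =-145755/448 = -325.35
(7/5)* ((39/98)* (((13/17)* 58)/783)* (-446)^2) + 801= 7078.65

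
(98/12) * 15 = 245/2 = 122.50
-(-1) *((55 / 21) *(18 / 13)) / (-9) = -110/273 = -0.40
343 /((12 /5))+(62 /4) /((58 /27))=26123/174 = 150.13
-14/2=-7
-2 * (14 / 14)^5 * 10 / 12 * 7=-35/3 = -11.67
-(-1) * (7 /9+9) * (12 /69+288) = 583264/207 = 2817.70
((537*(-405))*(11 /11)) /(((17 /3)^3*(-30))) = 391473/9826 = 39.84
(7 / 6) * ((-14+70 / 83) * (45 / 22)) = -28665/913 = -31.40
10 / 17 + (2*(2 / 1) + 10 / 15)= 268/51 = 5.25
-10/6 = -1.67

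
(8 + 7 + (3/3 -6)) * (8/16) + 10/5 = 7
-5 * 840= -4200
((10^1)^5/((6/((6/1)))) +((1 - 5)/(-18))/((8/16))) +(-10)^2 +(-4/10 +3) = 4504637/45 = 100103.04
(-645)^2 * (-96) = -39938400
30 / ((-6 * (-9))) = 5/9 = 0.56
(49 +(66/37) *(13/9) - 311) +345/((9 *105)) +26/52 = -1205399/4662 = -258.56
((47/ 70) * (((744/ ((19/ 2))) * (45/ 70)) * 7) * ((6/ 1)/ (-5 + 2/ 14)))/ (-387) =52452/69445 = 0.76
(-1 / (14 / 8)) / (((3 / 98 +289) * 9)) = -56/254925 = 0.00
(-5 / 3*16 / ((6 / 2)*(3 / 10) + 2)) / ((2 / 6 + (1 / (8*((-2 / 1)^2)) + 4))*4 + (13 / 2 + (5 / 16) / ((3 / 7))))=-2560/6873 = -0.37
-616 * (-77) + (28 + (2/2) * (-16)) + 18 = 47462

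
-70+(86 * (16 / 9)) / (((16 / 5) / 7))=264.44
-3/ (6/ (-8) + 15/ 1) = -4/19 = -0.21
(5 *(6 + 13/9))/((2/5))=1675/18 = 93.06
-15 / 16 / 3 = -0.31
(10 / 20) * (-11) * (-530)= 2915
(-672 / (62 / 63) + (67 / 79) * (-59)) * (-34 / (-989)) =-61023710/2422061 = -25.19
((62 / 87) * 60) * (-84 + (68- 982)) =-42673.10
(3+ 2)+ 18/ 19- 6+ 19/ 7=354/133 = 2.66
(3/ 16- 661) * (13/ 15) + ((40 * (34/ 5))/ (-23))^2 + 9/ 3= -54573481/126960 = -429.85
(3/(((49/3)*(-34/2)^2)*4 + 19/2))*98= 1764/113345 = 0.02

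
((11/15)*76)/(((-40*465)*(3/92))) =-0.09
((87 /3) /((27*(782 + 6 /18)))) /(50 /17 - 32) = -493/10434762 = 0.00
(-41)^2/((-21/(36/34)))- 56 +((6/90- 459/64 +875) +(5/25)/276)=636857609/875840 = 727.14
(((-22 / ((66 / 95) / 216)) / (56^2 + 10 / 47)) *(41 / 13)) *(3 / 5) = -23124/5603 = -4.13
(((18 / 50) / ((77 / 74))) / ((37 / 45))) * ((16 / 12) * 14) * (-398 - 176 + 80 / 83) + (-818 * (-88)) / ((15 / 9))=176617392/4565 = 38689.46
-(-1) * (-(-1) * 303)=303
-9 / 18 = -1/2 = -0.50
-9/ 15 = -3/5 = -0.60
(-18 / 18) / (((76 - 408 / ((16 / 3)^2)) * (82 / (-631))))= 10096/80893 = 0.12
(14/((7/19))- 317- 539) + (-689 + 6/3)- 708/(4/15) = -4160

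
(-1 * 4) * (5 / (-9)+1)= -16/9 = -1.78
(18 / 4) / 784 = 9/1568 = 0.01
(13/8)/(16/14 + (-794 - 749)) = -91/86344 = 0.00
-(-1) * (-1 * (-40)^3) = 64000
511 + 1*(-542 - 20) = -51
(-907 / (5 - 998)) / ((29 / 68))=61676/28797 = 2.14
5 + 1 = 6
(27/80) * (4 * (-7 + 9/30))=-1809/200 = -9.04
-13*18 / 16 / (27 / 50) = -325/12 = -27.08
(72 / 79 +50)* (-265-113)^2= 574679448/79 = 7274423.39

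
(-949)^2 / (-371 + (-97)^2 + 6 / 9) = 2701803/27116 = 99.64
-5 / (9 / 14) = -70/9 = -7.78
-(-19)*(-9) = -171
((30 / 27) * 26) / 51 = 260/459 = 0.57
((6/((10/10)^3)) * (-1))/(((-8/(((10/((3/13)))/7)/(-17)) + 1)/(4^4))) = -99840/1493 = -66.87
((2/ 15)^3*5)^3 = 512/307546875 = 0.00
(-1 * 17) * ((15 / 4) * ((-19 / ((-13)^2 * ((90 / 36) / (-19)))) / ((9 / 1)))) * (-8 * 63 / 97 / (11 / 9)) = 4639572/180323 = 25.73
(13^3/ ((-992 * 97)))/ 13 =-169/96224 = 0.00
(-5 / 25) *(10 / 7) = -2/7 = -0.29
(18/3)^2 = 36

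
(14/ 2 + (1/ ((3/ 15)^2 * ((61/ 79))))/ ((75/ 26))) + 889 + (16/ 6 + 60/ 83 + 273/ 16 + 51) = 237841781/243024 = 978.68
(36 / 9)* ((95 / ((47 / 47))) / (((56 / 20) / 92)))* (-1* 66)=-5768400/7 = -824057.14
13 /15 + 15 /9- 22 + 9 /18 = -569/30 = -18.97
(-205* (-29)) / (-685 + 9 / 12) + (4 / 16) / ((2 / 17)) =-143711/21896 = -6.56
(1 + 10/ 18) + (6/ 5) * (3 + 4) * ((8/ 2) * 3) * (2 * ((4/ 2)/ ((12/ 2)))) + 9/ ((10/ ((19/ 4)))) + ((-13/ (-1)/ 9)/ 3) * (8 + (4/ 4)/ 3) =249619/3240 = 77.04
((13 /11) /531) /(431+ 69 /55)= 65/12623994 = 0.00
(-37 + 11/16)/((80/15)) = -1743/256 = -6.81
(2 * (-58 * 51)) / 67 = -5916/67 = -88.30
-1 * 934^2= -872356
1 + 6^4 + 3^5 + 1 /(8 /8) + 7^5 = 18348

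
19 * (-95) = -1805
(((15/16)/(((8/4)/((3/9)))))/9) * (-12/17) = -5/408 = -0.01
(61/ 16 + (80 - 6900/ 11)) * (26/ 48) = -414479/1408 = -294.37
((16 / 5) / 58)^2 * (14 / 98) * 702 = 44928/147175 = 0.31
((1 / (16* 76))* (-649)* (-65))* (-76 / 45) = -8437/144 = -58.59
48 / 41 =1.17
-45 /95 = -9/19 = -0.47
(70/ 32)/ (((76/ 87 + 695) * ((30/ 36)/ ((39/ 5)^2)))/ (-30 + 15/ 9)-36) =-865215/14372024 = -0.06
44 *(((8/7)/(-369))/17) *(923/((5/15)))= -324896/14637 = -22.20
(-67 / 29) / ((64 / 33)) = -2211/1856 = -1.19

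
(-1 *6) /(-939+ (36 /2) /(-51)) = 34/5323 = 0.01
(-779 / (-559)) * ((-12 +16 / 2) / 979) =-0.01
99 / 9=11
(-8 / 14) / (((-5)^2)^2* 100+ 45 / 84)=-16/1750015 = 0.00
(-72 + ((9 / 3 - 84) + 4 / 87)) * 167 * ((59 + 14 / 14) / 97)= -44445380/2813 = -15799.99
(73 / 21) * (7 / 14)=73/42 = 1.74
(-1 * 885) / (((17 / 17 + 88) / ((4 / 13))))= -3540/1157 = -3.06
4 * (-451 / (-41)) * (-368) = -16192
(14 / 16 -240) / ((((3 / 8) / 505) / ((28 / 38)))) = -13524910/57 = -237279.12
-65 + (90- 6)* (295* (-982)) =-24334025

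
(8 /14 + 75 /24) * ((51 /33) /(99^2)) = 391/670824 = 0.00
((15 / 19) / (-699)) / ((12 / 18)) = -15/8854 = 0.00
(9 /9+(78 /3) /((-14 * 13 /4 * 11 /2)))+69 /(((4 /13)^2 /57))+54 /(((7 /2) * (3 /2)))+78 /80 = 36567933/880 = 41554.47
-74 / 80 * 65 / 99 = -481/792 = -0.61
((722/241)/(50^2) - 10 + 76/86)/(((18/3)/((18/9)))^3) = -39358159/116583750 = -0.34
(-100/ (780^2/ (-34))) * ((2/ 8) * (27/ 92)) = 51/124384 = 0.00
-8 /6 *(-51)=68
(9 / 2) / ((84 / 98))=21/4 = 5.25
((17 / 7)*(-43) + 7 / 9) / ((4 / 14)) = -3265/9 = -362.78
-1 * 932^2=-868624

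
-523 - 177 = -700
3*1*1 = 3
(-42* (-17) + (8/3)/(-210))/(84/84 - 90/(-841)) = 644.97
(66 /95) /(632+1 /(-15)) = 198/180101 = 0.00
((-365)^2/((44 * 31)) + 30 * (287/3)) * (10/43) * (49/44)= 991736725/1290344 = 768.58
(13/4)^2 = 10.56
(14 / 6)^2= 49/9 = 5.44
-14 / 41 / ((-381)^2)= -14/5951601 = 0.00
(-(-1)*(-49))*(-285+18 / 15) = 13906.20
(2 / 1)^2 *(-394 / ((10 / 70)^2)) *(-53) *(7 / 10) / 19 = 14325052/95 = 150790.02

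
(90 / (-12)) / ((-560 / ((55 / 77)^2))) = 75/10976 = 0.01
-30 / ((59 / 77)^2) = -177870/3481 = -51.10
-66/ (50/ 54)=-1782/25 = -71.28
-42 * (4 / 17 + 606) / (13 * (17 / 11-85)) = 793562/33813 = 23.47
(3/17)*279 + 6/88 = 36879/748 = 49.30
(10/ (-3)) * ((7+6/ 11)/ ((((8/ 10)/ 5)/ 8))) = -1257.58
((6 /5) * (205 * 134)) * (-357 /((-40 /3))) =8826111/10 = 882611.10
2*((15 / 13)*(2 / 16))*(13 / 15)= 0.25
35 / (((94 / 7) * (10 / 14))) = 343/94 = 3.65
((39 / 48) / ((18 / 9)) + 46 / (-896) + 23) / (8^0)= 10463/448 = 23.35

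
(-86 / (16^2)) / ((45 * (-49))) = 43/282240 = 0.00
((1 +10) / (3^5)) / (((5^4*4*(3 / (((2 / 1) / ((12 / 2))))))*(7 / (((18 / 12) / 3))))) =11/76545000 = 0.00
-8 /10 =-4/5 = -0.80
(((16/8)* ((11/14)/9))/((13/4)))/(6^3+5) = 44/180999 = 0.00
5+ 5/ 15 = 16/3 = 5.33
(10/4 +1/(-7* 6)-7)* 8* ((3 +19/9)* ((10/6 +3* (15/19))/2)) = -211600/567 = -373.19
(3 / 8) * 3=9/8 = 1.12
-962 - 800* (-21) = 15838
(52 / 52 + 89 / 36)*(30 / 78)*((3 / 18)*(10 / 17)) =3125/23868 = 0.13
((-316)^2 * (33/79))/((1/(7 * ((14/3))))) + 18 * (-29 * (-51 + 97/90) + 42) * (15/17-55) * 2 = -26176272/17 = -1539780.71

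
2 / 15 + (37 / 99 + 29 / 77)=3062/3465 = 0.88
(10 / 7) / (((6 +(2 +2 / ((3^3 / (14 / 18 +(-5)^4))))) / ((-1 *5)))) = -6075/46228 = -0.13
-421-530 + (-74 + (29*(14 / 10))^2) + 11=15859/25 = 634.36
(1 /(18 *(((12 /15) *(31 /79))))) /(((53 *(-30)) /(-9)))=79/78864 = 0.00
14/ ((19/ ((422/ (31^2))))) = 5908/18259 = 0.32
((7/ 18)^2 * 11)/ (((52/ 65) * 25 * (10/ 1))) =539/64800 = 0.01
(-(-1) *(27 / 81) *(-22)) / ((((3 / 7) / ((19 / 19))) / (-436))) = 67144/9 = 7460.44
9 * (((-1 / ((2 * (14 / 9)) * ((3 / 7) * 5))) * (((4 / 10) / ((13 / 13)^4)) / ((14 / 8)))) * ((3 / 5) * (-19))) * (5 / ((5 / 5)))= 3078/175 = 17.59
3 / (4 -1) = 1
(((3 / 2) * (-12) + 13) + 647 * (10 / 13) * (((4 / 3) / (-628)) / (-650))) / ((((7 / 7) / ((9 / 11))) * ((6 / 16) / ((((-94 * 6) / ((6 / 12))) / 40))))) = 203996544/663325 = 307.54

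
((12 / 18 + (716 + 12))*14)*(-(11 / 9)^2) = -3703084/243 = -15239.03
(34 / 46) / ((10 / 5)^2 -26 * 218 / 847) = -14399/52440 = -0.27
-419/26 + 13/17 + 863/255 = -79337/6630 = -11.97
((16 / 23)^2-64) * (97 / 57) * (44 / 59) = -47801600/593009 = -80.61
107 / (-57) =-107/57 = -1.88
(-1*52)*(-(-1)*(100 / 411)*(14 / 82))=-36400/16851 = -2.16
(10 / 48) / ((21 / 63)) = 5/8 = 0.62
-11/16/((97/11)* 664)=-121/1030528 = 0.00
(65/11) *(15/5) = 195/11 = 17.73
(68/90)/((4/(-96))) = -272/15 = -18.13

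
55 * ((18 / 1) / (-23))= -990/23 = -43.04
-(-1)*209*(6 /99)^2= 76/99 = 0.77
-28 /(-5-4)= 28/9 = 3.11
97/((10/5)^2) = 97/4 = 24.25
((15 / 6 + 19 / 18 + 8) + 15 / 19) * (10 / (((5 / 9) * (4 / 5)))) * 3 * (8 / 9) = 42220/57 = 740.70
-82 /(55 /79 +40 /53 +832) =-343334/3489659 = -0.10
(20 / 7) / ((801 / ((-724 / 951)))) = -14480/5332257 = 0.00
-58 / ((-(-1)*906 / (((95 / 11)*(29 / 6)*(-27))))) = 239685/3322 = 72.15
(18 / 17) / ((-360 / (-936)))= 234/85 = 2.75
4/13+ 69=901/13 = 69.31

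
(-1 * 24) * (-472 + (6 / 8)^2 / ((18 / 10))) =22641/2 = 11320.50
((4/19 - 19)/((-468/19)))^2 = 14161/24336 = 0.58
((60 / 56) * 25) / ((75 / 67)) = 335/14 = 23.93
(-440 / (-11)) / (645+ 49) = 20/347 = 0.06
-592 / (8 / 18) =-1332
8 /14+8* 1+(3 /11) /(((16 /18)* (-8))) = 42051/4928 = 8.53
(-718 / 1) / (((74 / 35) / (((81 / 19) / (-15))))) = 67851/703 = 96.52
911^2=829921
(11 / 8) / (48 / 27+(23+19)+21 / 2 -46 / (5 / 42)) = -495/119564 = 0.00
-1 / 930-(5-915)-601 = 287369/930 = 309.00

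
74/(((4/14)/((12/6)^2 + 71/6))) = 24605/6 = 4100.83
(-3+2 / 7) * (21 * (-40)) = 2280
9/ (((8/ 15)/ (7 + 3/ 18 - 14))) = -1845/16 = -115.31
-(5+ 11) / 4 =-4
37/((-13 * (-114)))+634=939625/1482 = 634.02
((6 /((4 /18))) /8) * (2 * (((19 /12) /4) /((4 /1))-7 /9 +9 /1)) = 14379/256 = 56.17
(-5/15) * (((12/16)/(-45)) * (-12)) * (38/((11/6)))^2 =-17328/605 = -28.64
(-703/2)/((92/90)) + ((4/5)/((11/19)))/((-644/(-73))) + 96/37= -447034979/1310540 = -341.11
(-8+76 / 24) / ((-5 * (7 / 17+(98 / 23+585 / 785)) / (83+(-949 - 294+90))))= -190483861/997758 = -190.91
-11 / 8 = -1.38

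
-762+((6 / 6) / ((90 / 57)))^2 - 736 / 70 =-4864313/6300 = -772.11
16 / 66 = 8/33 = 0.24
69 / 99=0.70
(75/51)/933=25/15861 = 0.00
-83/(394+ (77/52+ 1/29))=-125164/596437 = -0.21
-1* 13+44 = 31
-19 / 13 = -1.46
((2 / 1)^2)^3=64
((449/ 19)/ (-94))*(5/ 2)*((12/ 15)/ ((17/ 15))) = -6735/15181 = -0.44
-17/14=-1.21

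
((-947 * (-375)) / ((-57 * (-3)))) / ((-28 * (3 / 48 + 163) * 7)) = -473500/7286937 = -0.06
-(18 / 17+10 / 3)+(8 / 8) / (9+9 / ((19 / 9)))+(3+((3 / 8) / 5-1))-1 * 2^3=-438757/42840 = -10.24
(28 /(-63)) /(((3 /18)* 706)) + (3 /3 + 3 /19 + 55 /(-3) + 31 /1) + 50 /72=3504731/241452 = 14.52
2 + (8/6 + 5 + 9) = 52/3 = 17.33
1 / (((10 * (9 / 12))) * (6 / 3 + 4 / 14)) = 0.06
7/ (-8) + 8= 57/8 = 7.12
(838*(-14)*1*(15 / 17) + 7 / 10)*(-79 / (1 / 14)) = 973103593/85 = 11448277.56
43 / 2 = 21.50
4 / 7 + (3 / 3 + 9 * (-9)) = -556/7 = -79.43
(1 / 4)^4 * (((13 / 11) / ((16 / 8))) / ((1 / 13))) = 169/5632 = 0.03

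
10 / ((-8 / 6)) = -15/2 = -7.50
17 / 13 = 1.31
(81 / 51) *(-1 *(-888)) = 23976/17 = 1410.35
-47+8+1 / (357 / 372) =-4517/119 = -37.96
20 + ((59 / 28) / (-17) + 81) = 48017/476 = 100.88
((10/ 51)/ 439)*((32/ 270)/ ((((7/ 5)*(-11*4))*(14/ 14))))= -40/46546731 = 0.00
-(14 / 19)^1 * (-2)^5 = 448/19 = 23.58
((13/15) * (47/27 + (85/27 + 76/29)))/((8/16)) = 10192/783 = 13.02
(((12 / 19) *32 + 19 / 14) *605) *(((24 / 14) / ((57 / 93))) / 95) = 129116922/336091 = 384.17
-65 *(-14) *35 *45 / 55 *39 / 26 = 429975/11 = 39088.64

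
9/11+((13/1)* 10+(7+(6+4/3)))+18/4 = 9877/66 = 149.65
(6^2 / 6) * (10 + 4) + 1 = 85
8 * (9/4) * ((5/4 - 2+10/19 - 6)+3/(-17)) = -74421/646 = -115.20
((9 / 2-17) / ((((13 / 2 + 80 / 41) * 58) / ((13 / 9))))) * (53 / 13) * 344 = -9343900/180873 = -51.66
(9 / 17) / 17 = 9/289 = 0.03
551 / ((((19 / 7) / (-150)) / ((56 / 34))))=-852600/17 = -50152.94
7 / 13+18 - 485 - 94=-7286/13 = -560.46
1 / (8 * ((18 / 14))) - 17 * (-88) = 107719/72 = 1496.10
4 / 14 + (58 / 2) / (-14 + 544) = 0.34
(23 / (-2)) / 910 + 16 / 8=3617/1820 = 1.99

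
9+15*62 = 939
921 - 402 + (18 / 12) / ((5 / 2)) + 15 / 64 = 166347/320 = 519.83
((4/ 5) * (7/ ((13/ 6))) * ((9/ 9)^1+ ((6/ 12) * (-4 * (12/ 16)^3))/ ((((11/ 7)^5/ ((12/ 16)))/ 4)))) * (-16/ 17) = -1.79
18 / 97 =0.19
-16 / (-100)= 4/25 = 0.16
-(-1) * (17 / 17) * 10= 10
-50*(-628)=31400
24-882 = -858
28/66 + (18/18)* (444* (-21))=-307678/33 = -9323.58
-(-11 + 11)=0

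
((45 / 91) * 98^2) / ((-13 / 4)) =-246960/169 = -1461.30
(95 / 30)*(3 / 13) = 19/26 = 0.73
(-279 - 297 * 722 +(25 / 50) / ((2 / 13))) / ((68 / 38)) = -16317941/136 = -119984.86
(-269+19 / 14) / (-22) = 3747/308 = 12.17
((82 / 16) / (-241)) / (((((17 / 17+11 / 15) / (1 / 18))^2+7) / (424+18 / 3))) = -220375/23628604 = -0.01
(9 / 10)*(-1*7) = -63/10 = -6.30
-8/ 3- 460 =-1388/3 = -462.67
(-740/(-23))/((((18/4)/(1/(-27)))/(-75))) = 37000/1863 = 19.86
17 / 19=0.89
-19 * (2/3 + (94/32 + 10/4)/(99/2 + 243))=-20311/1560 = -13.02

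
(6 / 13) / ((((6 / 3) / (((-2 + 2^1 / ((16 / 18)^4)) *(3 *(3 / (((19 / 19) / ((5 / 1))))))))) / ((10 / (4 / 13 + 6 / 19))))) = 31613625/157696 = 200.47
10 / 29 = 0.34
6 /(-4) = -3/2 = -1.50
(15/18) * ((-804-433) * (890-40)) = -2628625/3 = -876208.33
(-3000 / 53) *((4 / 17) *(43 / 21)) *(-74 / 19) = 12728000/119833 = 106.21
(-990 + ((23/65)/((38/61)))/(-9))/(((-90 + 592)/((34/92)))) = -374154751/513335160 = -0.73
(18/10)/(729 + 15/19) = 57/23110 = 0.00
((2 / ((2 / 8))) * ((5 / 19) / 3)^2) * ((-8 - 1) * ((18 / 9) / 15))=-80/1083 = -0.07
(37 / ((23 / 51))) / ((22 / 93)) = 175491/506 = 346.82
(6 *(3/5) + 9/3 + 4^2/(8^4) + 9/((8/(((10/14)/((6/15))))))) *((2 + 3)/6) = 77171/10752 = 7.18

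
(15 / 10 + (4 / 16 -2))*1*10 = -5/2 = -2.50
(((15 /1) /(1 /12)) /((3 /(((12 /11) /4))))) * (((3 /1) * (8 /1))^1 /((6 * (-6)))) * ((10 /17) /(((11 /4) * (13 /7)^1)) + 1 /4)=-106530/26741 = -3.98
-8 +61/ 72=-515/72 = -7.15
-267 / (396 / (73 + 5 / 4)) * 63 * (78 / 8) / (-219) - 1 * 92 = 226195/4672 = 48.42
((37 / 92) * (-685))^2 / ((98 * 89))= 642369025/73823008 = 8.70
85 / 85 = 1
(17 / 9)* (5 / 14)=85/126 = 0.67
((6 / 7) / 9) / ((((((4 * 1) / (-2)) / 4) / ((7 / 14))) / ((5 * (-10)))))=100/21 = 4.76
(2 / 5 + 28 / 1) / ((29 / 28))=3976/145 = 27.42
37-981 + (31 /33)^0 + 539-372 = -776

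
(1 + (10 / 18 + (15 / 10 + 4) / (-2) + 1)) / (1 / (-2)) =7/18 = 0.39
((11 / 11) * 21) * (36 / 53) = 14.26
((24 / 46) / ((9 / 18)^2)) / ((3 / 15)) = 240/23 = 10.43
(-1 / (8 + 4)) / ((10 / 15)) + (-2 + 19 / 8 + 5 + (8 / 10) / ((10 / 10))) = 121/20 = 6.05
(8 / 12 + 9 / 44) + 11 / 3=599/132 = 4.54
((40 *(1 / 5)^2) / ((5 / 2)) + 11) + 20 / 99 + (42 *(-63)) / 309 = 835877/254925 = 3.28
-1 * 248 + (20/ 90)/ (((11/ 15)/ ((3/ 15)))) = -8182/33 = -247.94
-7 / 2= -3.50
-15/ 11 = -1.36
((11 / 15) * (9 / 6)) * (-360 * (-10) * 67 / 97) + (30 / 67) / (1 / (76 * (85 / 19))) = 18765840/6499 = 2887.50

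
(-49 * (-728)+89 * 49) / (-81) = -494.23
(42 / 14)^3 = 27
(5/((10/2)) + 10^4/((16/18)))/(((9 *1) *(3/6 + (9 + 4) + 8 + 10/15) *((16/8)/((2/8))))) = 11251/1596 = 7.05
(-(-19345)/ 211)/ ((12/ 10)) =96725/1266 = 76.40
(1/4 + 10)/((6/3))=41/8 = 5.12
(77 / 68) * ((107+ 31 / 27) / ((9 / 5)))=281050/4131 = 68.03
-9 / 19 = -0.47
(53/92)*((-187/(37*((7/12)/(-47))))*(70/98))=6987255/41699 = 167.56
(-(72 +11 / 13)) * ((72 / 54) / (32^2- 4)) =-947/9945 = -0.10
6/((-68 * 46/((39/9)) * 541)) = -13/846124 = 0.00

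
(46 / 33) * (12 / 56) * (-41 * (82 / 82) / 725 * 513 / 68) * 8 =-967518/949025 = -1.02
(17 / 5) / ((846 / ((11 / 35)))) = 187/148050 = 0.00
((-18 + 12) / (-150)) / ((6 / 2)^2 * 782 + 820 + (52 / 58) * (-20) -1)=29/5683325 = 0.00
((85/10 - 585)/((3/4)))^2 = 5317636/9 = 590848.44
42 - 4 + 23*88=2062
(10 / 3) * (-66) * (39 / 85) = -1716/17 = -100.94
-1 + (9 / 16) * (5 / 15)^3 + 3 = 97/48 = 2.02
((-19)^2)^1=361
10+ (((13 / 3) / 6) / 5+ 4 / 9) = 953/90 = 10.59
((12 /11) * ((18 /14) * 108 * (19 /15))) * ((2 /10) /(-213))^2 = 8208/48519625 = 0.00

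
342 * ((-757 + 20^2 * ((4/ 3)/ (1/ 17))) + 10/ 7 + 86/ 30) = 99518124/35 = 2843374.97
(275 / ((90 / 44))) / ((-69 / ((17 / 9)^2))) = -349690/50301 = -6.95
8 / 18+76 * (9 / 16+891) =2439331/36 = 67759.19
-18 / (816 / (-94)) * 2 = 4.15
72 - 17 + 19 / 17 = 56.12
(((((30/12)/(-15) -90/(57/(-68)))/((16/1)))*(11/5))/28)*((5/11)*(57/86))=12221/77056 = 0.16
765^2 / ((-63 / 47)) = -3056175/7 = -436596.43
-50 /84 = -25/42 = -0.60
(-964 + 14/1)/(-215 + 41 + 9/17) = 16150/2949 = 5.48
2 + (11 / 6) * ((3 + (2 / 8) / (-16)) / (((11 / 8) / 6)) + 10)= 1061/24 = 44.21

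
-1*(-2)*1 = 2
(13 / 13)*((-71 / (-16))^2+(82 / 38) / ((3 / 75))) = 358179/4864 = 73.64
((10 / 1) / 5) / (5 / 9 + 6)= 0.31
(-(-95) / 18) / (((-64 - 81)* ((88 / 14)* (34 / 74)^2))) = -182077/6637752 = -0.03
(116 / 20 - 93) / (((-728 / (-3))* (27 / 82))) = -4469/4095 = -1.09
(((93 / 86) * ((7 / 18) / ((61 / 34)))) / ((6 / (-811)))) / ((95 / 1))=-2991779/8970660 = -0.33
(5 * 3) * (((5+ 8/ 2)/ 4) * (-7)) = -945/4 = -236.25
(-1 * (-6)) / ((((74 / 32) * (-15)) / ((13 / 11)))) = -416/2035 = -0.20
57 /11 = 5.18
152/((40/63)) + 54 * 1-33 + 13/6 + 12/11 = 87007/330 = 263.66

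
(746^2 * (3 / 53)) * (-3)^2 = 15025932/53 = 283508.15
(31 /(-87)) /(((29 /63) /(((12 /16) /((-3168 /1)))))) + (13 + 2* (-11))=-10656935/1184128 = -9.00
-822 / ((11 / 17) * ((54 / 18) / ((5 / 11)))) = -23290/121 = -192.48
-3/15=-1/5 = -0.20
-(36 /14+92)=-94.57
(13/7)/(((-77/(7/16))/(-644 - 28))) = 78/11 = 7.09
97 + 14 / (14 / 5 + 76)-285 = -37001/197 = -187.82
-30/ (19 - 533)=15/257 = 0.06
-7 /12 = -0.58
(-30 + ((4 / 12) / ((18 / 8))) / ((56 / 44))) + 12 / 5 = -25972/945 = -27.48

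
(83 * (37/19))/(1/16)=49136/19 = 2586.11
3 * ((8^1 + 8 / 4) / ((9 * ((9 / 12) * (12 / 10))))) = 100/27 = 3.70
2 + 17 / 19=55/19 = 2.89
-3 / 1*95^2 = -27075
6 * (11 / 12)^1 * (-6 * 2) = -66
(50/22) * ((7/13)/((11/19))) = 3325/1573 = 2.11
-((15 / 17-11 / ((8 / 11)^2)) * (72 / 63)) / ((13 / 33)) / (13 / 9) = 6435099/160888 = 40.00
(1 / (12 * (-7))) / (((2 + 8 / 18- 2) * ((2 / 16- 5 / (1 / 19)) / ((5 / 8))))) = 5/28336 = 0.00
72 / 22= 36/11 = 3.27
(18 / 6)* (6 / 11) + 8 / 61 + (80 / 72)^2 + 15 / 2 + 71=8859439/108702 = 81.50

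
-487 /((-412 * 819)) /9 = 487/3036852 = 0.00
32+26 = 58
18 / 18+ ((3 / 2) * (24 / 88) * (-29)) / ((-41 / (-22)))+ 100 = 3880/41 = 94.63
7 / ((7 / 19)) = 19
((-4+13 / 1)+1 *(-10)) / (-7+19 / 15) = 15/86 = 0.17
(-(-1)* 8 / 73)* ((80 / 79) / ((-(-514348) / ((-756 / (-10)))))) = 12096/741561229 = 0.00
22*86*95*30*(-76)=-409807200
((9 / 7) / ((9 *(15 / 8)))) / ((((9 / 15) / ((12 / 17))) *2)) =16/357 = 0.04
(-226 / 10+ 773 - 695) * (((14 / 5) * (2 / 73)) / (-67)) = -0.06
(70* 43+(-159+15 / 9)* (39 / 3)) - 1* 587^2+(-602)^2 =56399/3 = 18799.67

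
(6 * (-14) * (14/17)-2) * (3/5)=-726/17 = -42.71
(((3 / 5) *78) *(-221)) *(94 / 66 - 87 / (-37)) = -15893436/407 = -39050.21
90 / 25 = 18/5 = 3.60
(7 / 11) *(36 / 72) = 7/22 = 0.32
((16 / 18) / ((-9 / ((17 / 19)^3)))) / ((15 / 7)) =-275128/8333685 = -0.03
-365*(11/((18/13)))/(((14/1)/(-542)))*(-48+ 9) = -4378166.31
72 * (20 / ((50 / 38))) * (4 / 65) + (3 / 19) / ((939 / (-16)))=130162736/1932775 = 67.35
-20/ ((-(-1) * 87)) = -20/87 = -0.23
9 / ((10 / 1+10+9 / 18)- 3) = 18/35 = 0.51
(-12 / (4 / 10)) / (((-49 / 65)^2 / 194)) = -24589500/2401 = -10241.36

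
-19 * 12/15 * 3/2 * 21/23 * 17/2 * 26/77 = -75582/1265 = -59.75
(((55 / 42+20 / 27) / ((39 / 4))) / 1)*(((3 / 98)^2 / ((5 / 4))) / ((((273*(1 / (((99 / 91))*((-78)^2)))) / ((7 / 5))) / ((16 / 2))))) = 65472/1529437 = 0.04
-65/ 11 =-5.91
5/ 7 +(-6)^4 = 1296.71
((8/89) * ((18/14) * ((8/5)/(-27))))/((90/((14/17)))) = -64/1021275 = 0.00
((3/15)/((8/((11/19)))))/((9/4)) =11/1710 = 0.01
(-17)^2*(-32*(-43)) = 397664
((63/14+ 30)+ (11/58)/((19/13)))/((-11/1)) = -19081/6061 = -3.15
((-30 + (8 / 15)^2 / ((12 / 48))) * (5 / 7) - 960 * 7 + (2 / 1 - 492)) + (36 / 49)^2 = -781173572/108045 = -7230.08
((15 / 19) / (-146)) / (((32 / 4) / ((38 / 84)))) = -5/16352 = 0.00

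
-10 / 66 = -5/33 = -0.15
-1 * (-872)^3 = 663054848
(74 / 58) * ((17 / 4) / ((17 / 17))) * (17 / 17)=629/116 = 5.42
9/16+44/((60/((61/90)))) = 11443/10800 = 1.06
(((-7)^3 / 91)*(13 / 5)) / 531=-49/2655 = -0.02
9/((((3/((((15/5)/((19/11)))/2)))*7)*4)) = 99/1064 = 0.09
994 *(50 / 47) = 49700/47 = 1057.45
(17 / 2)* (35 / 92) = 595/184 = 3.23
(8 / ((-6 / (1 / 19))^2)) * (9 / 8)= 1/1444 = 0.00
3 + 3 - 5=1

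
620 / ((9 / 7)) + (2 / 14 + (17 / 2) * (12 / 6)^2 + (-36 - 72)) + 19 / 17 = 438556/1071 = 409.48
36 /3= 12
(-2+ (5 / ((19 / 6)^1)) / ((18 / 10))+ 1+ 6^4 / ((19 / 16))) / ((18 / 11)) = 666.87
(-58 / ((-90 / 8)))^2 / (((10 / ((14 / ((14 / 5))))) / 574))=15447488/2025 = 7628.39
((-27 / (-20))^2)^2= 531441/160000 = 3.32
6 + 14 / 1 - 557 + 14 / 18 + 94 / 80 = -192617/360 = -535.05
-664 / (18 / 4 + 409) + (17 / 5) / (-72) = -492139/297720 = -1.65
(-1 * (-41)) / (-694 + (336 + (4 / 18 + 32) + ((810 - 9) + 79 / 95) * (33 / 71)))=2488905/2847338 = 0.87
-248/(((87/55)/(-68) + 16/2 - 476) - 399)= 927520/3242667 = 0.29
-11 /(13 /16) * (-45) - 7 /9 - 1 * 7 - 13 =588.45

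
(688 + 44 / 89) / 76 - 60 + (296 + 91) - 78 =436378/1691 = 258.06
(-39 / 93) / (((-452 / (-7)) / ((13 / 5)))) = -1183/70060 = -0.02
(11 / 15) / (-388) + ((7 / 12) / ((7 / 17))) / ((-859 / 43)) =-30332/416615 = -0.07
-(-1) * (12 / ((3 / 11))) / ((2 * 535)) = 22/535 = 0.04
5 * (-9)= -45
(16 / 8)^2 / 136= 1/34 = 0.03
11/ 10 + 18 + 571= 5901/10 = 590.10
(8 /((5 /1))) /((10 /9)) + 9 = 261/25 = 10.44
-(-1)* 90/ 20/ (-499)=-9/998 = -0.01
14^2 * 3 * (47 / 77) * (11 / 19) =3948/19 = 207.79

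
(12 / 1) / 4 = 3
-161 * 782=-125902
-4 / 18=-2/9 = -0.22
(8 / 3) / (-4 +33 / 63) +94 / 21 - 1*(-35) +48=132925/1533 = 86.71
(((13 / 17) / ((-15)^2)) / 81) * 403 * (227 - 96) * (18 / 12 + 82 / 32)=8922017/991440 = 9.00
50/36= 25/18 = 1.39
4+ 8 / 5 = 28/5 = 5.60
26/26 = 1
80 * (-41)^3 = -5513680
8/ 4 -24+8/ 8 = -21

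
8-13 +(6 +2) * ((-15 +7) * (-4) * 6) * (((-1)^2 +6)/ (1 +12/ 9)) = 4603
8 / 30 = 0.27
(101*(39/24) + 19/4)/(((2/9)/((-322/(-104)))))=1957599/832 = 2352.88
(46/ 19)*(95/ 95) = 46/19 = 2.42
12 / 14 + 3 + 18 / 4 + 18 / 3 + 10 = 341/14 = 24.36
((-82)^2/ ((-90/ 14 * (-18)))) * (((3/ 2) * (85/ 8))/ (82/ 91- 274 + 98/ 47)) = -855566803/250371216 = -3.42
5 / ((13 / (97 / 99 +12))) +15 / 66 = 13435/2574 = 5.22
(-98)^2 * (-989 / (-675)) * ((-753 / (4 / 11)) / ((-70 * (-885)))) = -936605747/1991250 = -470.36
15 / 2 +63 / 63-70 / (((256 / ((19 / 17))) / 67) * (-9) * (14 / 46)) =312859/19584 = 15.98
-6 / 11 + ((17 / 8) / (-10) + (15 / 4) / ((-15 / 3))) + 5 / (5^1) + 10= 8353/880 = 9.49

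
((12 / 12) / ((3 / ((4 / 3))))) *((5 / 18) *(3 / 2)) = 0.19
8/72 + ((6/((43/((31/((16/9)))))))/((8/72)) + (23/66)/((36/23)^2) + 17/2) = 112738097/3678048 = 30.65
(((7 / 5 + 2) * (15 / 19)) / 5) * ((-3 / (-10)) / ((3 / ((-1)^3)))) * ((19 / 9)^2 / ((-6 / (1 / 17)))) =19/8100 = 0.00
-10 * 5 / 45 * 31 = -310/9 = -34.44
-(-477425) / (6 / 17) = 8116225/6 = 1352704.17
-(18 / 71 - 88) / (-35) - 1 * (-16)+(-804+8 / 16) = -112181/142 = -790.01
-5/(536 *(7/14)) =-5/268 = -0.02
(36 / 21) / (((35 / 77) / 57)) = 7524/35 = 214.97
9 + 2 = 11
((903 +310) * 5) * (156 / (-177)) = -315380/59 = -5345.42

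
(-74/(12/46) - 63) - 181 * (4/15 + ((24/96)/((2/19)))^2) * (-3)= 2860.99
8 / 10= 4/5 = 0.80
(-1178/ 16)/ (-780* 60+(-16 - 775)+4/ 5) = 2945/1903608 = 0.00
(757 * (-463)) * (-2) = 700982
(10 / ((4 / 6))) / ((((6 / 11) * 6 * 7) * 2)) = 55/168 = 0.33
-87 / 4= -21.75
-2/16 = -1/8 = -0.12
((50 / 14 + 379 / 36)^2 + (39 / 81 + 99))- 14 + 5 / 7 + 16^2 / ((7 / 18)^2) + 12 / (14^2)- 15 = 124644337/63504 = 1962.78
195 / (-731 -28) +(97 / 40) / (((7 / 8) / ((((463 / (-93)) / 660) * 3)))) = -5264453/16470300 = -0.32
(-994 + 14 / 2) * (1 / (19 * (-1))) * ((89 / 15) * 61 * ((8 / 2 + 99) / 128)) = 183972523/12160 = 15129.32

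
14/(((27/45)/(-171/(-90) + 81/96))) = 3073/48 = 64.02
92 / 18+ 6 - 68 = -512/9 = -56.89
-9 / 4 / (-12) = 3/16 = 0.19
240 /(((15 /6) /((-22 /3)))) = -704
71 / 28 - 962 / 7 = -3777/28 = -134.89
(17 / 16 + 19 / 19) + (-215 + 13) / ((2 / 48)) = -77535/16 = -4845.94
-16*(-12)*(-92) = -17664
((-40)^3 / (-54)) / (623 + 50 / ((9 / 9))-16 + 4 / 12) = 8000/4437 = 1.80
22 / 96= 11/48 = 0.23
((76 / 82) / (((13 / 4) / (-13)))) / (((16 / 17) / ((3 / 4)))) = -969/328 = -2.95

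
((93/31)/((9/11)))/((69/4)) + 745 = 154259/207 = 745.21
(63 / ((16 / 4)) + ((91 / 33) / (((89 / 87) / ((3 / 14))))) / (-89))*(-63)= -345680433/348524 = -991.84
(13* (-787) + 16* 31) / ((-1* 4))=9735/4 = 2433.75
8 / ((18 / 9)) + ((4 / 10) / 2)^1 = 21/5 = 4.20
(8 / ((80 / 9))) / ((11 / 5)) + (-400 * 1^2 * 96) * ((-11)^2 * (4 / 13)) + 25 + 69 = -408856199/286 = -1429567.13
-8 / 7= -1.14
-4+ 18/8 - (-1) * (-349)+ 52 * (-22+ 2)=-1390.75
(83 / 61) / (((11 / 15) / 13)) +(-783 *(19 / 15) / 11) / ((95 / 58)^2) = -15118869/1593625 = -9.49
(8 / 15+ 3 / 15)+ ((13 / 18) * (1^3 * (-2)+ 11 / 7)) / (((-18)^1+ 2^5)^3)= 140837/192080 = 0.73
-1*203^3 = -8365427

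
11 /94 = 0.12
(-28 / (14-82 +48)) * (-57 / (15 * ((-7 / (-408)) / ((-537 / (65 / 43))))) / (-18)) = -9944524/1625 = -6119.71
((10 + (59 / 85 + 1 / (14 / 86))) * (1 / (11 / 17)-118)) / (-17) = 1833294/15895 = 115.34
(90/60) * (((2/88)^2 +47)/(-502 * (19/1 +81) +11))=-272979/194331808 = 0.00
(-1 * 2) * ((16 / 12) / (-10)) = 4/15 = 0.27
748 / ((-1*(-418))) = 34/19 = 1.79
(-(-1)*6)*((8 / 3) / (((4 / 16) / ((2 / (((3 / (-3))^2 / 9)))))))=1152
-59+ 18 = -41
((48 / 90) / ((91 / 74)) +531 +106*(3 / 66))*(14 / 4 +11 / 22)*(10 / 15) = 1430.01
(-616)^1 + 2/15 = -9238/15 = -615.87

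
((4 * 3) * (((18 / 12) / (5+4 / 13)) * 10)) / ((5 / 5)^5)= 780/23 = 33.91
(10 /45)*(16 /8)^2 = 0.89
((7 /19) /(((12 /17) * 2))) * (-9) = -357/152 = -2.35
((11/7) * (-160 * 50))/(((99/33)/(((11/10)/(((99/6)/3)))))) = -17600/21 = -838.10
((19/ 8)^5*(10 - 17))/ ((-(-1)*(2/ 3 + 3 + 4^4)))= -2736741/1343488 = -2.04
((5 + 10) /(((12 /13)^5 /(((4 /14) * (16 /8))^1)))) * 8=1856465/18144 = 102.32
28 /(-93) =-28/93 = -0.30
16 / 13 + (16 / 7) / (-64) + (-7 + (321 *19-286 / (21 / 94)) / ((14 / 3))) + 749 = 1775.80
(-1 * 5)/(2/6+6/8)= -60/13 = -4.62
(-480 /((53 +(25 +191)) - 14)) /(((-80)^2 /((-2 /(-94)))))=-1/159800 = 0.00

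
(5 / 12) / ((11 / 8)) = 10/33 = 0.30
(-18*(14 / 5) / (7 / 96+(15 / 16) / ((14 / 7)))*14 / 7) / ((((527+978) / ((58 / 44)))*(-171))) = 2784/2920775 = 0.00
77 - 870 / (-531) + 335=73214/177 = 413.64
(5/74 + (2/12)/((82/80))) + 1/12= 5707/18204 = 0.31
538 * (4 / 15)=143.47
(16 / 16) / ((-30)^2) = 1/900 = 0.00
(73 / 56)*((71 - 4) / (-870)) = -0.10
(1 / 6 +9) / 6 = 55/36 = 1.53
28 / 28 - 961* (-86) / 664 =41655/332 = 125.47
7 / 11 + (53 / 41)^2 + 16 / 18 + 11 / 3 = 1142125/166419 = 6.86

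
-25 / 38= -0.66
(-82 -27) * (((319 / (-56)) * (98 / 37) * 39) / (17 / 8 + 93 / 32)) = 10848552/851 = 12748.00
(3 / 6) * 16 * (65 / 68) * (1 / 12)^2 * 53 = 3445/1224 = 2.81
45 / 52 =0.87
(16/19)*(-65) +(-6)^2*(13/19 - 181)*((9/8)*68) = -9436244/19 = -496644.42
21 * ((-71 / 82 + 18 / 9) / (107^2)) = 1953/938818 = 0.00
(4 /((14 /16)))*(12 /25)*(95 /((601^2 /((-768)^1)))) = -5603328/12642035 = -0.44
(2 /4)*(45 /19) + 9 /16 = 531/304 = 1.75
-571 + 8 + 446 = -117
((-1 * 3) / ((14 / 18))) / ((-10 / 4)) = 54/35 = 1.54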